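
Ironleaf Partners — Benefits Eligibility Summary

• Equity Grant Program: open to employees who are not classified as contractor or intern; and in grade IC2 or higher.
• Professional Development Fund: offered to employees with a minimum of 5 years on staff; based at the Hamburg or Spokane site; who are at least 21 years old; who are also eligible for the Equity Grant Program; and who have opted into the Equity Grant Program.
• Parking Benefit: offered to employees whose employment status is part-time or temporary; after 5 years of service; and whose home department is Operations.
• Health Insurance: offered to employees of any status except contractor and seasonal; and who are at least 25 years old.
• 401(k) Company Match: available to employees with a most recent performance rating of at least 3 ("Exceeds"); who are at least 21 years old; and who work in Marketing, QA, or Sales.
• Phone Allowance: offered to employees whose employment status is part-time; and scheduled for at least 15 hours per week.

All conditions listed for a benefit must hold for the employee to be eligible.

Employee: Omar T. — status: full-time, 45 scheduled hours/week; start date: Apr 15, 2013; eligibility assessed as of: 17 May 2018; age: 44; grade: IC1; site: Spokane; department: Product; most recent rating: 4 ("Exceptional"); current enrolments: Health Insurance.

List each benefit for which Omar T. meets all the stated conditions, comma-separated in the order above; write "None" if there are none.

Service from Apr 15, 2013 to 17 May 2018: 1858 days.
Equity Grant Program — status full-time ✓ (not excluded); grade IC1 < IC2 ✗ → not eligible.
Professional Development Fund — service 1858 days ≥ 5 years (≈1825 days) ✓; site Spokane ✓; age 44 ≥ 21 ✓; not eligible for Equity Grant Program ✗ → not eligible.
Parking Benefit — status full-time ✗ (requires part-time or temporary) → not eligible.
Health Insurance — status full-time ✓ (not excluded); age 44 ≥ 25 ✓ → eligible.
401(k) Company Match — rating 4 ≥ 3 ✓; age 44 ≥ 21 ✓; dept Product ✗ → not eligible.
Phone Allowance — status full-time ✗ (requires part-time) → not eligible.

Health Insurance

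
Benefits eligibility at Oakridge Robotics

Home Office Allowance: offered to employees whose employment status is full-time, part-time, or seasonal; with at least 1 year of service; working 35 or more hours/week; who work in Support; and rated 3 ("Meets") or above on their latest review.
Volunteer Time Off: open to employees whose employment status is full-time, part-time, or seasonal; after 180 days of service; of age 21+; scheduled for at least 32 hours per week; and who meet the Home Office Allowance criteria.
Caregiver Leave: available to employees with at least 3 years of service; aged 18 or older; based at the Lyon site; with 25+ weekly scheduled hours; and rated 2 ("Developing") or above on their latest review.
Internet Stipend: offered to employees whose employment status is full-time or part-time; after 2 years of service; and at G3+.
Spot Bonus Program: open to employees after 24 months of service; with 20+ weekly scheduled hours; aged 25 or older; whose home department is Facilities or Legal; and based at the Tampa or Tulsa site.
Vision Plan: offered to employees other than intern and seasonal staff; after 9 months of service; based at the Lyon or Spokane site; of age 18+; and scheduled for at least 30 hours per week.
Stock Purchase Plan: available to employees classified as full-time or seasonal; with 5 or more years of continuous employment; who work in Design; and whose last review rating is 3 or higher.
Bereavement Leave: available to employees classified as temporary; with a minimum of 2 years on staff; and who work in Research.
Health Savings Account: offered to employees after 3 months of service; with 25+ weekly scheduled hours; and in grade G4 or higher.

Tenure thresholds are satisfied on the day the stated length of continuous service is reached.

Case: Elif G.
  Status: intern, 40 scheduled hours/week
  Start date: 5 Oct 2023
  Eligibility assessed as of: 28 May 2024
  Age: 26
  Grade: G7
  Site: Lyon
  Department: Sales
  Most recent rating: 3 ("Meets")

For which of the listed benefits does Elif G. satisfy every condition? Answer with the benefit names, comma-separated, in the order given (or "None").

Health Savings Account

Service from 5 Oct 2023 to 28 May 2024: 236 days.
Home Office Allowance — status intern ✗ (requires full-time, part-time, or seasonal) → not eligible.
Volunteer Time Off — status intern ✗ (requires full-time, part-time, or seasonal) → not eligible.
Caregiver Leave — service 236 days < 3 years (≈1095 days) ✗ → not eligible.
Internet Stipend — status intern ✗ (requires full-time or part-time) → not eligible.
Spot Bonus Program — service 236 days < 24 months (≈720 days) ✗ → not eligible.
Vision Plan — status intern ✗ (excluded) → not eligible.
Stock Purchase Plan — status intern ✗ (requires full-time or seasonal) → not eligible.
Bereavement Leave — status intern ✗ (requires temporary) → not eligible.
Health Savings Account — service 236 days ≥ 3 months (≈90 days) ✓; 40 hrs/wk ≥ 25 ✓; grade G7 ≥ G4 ✓ → eligible.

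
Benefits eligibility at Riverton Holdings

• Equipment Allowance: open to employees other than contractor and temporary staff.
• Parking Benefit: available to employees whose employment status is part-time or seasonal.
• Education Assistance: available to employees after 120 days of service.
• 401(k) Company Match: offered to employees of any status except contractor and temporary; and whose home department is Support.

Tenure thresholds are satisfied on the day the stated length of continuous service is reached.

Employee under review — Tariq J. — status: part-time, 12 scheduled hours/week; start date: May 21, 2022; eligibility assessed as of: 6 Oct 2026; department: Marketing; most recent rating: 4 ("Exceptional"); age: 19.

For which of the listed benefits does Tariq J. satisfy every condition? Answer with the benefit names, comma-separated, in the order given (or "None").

Equipment Allowance, Parking Benefit, Education Assistance

Service from May 21, 2022 to 6 Oct 2026: 1599 days.
Equipment Allowance — status part-time ✓ (not excluded) → eligible.
Parking Benefit — status part-time ✓ → eligible.
Education Assistance — service 1599 days ≥ 120 days ✓ → eligible.
401(k) Company Match — status part-time ✓ (not excluded); dept Marketing ✗ → not eligible.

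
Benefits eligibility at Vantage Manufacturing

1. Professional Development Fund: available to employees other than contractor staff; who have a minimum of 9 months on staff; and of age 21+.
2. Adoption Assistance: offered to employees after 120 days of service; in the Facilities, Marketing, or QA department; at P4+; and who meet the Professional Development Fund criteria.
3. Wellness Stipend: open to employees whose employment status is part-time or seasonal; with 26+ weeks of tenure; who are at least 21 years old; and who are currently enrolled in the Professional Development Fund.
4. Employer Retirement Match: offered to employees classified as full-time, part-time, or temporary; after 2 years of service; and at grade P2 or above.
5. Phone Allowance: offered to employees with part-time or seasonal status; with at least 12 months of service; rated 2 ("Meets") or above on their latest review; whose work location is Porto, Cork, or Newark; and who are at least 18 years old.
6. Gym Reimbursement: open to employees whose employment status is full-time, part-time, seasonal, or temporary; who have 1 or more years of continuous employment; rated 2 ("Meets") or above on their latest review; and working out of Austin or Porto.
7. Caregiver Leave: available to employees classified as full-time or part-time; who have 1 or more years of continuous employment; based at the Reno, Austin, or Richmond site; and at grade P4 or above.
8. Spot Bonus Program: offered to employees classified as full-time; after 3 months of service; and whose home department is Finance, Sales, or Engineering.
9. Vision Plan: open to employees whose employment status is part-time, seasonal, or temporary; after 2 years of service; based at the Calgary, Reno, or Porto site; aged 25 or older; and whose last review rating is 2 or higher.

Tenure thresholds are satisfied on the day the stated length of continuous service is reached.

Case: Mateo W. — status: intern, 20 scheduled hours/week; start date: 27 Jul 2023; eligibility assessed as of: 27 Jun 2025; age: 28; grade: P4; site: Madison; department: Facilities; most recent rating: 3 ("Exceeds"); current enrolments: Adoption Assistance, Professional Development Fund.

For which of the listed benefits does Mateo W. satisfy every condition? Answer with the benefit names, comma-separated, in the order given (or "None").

Professional Development Fund, Adoption Assistance

Service from 27 Jul 2023 to 27 Jun 2025: 701 days.
Professional Development Fund — status intern ✓ (not excluded); service 701 days ≥ 9 months (≈270 days) ✓; age 28 ≥ 21 ✓ → eligible.
Adoption Assistance — service 701 days ≥ 120 days ✓; dept Facilities ✓; grade P4 ≥ P4 ✓; eligible for Professional Development Fund ✓ → eligible.
Wellness Stipend — status intern ✗ (requires part-time or seasonal) → not eligible.
Employer Retirement Match — status intern ✗ (requires full-time, part-time, or temporary) → not eligible.
Phone Allowance — status intern ✗ (requires part-time or seasonal) → not eligible.
Gym Reimbursement — status intern ✗ (requires full-time, part-time, seasonal, or temporary) → not eligible.
Caregiver Leave — status intern ✗ (requires full-time or part-time) → not eligible.
Spot Bonus Program — status intern ✗ (requires full-time) → not eligible.
Vision Plan — status intern ✗ (requires part-time, seasonal, or temporary) → not eligible.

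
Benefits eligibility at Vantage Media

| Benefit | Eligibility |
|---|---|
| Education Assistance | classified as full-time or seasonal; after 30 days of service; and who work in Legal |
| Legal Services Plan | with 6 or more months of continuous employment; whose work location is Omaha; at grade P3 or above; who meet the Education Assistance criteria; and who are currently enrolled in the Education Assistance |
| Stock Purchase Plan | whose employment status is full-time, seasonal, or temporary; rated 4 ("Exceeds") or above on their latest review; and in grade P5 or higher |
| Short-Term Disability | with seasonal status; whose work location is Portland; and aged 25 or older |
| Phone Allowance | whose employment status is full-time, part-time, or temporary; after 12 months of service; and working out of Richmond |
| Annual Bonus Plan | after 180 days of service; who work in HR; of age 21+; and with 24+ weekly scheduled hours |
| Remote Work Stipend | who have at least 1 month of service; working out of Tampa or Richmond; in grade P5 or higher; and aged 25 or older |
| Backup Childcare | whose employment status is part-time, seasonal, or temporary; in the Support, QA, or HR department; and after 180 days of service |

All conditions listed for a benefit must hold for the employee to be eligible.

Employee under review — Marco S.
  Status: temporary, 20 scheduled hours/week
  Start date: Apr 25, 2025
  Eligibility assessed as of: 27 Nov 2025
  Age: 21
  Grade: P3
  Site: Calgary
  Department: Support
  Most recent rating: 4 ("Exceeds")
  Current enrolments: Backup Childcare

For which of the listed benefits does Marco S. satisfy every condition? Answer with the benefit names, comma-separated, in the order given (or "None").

Service from Apr 25, 2025 to 27 Nov 2025: 216 days.
Education Assistance — status temporary ✗ (requires full-time or seasonal) → not eligible.
Legal Services Plan — service 216 days ≥ 6 months (≈180 days) ✓; site Calgary ✗ (not Omaha) → not eligible.
Stock Purchase Plan — status temporary ✓; rating 4 ≥ 4 ✓; grade P3 < P5 ✗ → not eligible.
Short-Term Disability — status temporary ✗ (requires seasonal) → not eligible.
Phone Allowance — status temporary ✓; service 216 days < 12 months (≈360 days) ✗ → not eligible.
Annual Bonus Plan — service 216 days ≥ 180 days ✓; dept Support ✗ → not eligible.
Remote Work Stipend — service 216 days ≥ 1 month (≈30 days) ✓; site Calgary ✗ (not Tampa or Richmond) → not eligible.
Backup Childcare — status temporary ✓; dept Support ✓; service 216 days ≥ 180 days ✓ → eligible.

Backup Childcare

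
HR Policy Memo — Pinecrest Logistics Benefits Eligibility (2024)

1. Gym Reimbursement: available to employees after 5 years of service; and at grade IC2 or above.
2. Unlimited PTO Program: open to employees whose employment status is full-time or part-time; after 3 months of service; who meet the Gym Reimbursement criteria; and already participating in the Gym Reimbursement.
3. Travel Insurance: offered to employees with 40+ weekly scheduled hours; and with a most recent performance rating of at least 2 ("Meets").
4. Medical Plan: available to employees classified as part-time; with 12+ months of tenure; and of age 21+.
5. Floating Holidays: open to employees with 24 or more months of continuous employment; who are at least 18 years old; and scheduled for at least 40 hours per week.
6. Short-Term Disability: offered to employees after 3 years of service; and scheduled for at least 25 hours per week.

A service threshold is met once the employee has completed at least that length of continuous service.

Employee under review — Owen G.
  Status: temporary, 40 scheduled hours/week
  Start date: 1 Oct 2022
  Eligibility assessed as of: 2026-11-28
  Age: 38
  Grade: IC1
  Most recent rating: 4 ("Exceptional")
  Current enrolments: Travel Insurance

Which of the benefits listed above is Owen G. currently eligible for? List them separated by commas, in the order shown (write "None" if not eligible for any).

Travel Insurance, Floating Holidays, Short-Term Disability

Service from 1 Oct 2022 to 2026-11-28: 1519 days.
Gym Reimbursement — service 1519 days < 5 years (≈1825 days) ✗ → not eligible.
Unlimited PTO Program — status temporary ✗ (requires full-time or part-time) → not eligible.
Travel Insurance — 40 hrs/wk ≥ 40 ✓; rating 4 ≥ 2 ✓ → eligible.
Medical Plan — status temporary ✗ (requires part-time) → not eligible.
Floating Holidays — service 1519 days ≥ 24 months (≈720 days) ✓; age 38 ≥ 18 ✓; 40 hrs/wk ≥ 40 ✓ → eligible.
Short-Term Disability — service 1519 days ≥ 3 years (≈1095 days) ✓; 40 hrs/wk ≥ 25 ✓ → eligible.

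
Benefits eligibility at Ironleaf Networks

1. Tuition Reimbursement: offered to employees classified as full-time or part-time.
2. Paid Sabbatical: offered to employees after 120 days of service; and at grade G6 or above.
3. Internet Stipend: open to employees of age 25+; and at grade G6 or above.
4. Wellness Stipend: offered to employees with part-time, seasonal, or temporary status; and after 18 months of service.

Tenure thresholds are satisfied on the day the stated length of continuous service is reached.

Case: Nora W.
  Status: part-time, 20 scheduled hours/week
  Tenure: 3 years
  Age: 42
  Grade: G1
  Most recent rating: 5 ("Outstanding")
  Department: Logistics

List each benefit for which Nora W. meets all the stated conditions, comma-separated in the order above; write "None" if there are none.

Tuition Reimbursement — status part-time ✓ → eligible.
Paid Sabbatical — service 3 years ≥ 120 days ✓; grade G1 < G6 ✗ → not eligible.
Internet Stipend — age 42 ≥ 25 ✓; grade G1 < G6 ✗ → not eligible.
Wellness Stipend — status part-time ✓; service 3 years ≥ 18 months (≈540 days) ✓ → eligible.

Tuition Reimbursement, Wellness Stipend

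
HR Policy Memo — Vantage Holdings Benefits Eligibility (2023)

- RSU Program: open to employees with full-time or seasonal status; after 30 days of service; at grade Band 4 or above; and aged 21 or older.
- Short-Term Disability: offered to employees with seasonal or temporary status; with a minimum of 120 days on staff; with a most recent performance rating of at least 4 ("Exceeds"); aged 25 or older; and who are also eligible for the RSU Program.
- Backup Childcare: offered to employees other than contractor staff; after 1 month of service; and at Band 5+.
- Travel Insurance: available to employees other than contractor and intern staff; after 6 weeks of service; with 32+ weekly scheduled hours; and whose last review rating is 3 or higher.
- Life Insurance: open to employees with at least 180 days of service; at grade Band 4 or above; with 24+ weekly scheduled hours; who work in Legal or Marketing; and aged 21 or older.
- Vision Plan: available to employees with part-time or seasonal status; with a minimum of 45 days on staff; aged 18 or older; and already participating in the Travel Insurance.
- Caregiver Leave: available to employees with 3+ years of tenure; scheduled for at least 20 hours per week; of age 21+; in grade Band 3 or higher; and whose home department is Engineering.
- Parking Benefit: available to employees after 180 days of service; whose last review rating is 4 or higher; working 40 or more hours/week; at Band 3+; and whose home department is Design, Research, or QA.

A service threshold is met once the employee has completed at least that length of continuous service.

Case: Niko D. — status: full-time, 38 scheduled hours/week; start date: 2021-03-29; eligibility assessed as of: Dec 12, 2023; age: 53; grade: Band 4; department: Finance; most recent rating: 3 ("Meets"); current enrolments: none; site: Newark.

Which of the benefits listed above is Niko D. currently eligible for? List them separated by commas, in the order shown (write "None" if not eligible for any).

RSU Program, Travel Insurance

Service from 2021-03-29 to Dec 12, 2023: 988 days.
RSU Program — status full-time ✓; service 988 days ≥ 30 days ✓; grade Band 4 ≥ Band 4 ✓; age 53 ≥ 21 ✓ → eligible.
Short-Term Disability — status full-time ✗ (requires seasonal or temporary) → not eligible.
Backup Childcare — status full-time ✓ (not excluded); service 988 days ≥ 1 month (≈30 days) ✓; grade Band 4 < Band 5 ✗ → not eligible.
Travel Insurance — status full-time ✓ (not excluded); service 988 days ≥ 6 weeks (≈42 days) ✓; 38 hrs/wk ≥ 32 ✓; rating 3 ≥ 3 ✓ → eligible.
Life Insurance — service 988 days ≥ 180 days ✓; grade Band 4 ≥ Band 4 ✓; 38 hrs/wk ≥ 24 ✓; dept Finance ✗ → not eligible.
Vision Plan — status full-time ✗ (requires part-time or seasonal) → not eligible.
Caregiver Leave — service 988 days < 3 years (≈1095 days) ✗ → not eligible.
Parking Benefit — service 988 days ≥ 180 days ✓; rating 3 < 4 ✗ → not eligible.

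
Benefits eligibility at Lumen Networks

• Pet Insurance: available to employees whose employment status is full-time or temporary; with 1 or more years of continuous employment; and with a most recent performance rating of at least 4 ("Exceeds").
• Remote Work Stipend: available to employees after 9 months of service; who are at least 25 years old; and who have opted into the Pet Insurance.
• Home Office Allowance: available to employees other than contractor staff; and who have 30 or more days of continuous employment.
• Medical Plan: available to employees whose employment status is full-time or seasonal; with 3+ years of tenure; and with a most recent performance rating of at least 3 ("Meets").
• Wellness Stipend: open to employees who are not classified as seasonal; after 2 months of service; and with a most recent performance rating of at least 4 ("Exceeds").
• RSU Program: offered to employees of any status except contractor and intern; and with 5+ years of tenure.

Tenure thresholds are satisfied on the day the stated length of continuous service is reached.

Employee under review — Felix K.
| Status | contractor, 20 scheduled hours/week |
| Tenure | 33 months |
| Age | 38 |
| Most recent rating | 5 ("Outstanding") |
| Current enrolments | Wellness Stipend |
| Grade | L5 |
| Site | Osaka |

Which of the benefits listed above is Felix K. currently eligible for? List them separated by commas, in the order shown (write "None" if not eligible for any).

Wellness Stipend

Pet Insurance — status contractor ✗ (requires full-time or temporary) → not eligible.
Remote Work Stipend — service 33 months ≥ 9 months ✓; age 38 ≥ 25 ✓; not enrolled in Pet Insurance ✗ → not eligible.
Home Office Allowance — status contractor ✗ (excluded) → not eligible.
Medical Plan — status contractor ✗ (requires full-time or seasonal) → not eligible.
Wellness Stipend — status contractor ✓ (not excluded); service 33 months ≥ 2 months ✓; rating 5 ≥ 4 ✓ → eligible.
RSU Program — status contractor ✗ (excluded) → not eligible.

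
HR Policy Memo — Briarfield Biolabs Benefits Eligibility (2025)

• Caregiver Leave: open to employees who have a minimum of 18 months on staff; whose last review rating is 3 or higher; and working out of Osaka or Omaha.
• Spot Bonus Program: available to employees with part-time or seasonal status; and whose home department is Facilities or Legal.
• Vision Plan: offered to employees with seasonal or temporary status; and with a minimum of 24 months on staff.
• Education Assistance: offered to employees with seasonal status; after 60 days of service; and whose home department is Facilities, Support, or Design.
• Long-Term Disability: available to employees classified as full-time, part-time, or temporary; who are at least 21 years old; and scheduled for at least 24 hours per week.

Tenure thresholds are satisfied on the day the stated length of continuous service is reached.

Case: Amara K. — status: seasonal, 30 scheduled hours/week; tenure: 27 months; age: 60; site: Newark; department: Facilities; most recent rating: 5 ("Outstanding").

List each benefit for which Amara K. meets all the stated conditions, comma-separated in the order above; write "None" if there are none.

Spot Bonus Program, Vision Plan, Education Assistance

Caregiver Leave — service 27 months ≥ 18 months ✓; rating 5 ≥ 3 ✓; site Newark ✗ (not Osaka or Omaha) → not eligible.
Spot Bonus Program — status seasonal ✓; dept Facilities ✓ → eligible.
Vision Plan — status seasonal ✓; service 27 months ≥ 24 months ✓ → eligible.
Education Assistance — status seasonal ✓; service 27 months ≥ 60 days ✓; dept Facilities ✓ → eligible.
Long-Term Disability — status seasonal ✗ (requires full-time, part-time, or temporary) → not eligible.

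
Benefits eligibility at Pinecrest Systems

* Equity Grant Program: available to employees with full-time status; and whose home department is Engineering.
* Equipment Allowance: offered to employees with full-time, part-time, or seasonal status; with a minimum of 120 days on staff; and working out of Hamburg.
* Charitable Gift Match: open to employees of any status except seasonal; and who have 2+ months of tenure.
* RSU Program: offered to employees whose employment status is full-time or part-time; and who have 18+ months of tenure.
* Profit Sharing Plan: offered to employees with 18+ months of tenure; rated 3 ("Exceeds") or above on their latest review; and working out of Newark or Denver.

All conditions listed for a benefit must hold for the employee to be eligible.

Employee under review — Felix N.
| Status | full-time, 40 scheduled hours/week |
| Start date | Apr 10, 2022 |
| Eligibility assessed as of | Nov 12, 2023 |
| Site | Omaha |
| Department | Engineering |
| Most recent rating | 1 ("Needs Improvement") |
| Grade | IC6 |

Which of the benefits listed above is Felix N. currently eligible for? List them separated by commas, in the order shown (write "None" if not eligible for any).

Service from Apr 10, 2022 to Nov 12, 2023: 581 days.
Equity Grant Program — status full-time ✓; dept Engineering ✓ → eligible.
Equipment Allowance — status full-time ✓; service 581 days ≥ 120 days ✓; site Omaha ✗ (not Hamburg) → not eligible.
Charitable Gift Match — status full-time ✓ (not excluded); service 581 days ≥ 2 months (≈60 days) ✓ → eligible.
RSU Program — status full-time ✓; service 581 days ≥ 18 months (≈540 days) ✓ → eligible.
Profit Sharing Plan — service 581 days ≥ 18 months (≈540 days) ✓; rating 1 < 3 ✗ → not eligible.

Equity Grant Program, Charitable Gift Match, RSU Program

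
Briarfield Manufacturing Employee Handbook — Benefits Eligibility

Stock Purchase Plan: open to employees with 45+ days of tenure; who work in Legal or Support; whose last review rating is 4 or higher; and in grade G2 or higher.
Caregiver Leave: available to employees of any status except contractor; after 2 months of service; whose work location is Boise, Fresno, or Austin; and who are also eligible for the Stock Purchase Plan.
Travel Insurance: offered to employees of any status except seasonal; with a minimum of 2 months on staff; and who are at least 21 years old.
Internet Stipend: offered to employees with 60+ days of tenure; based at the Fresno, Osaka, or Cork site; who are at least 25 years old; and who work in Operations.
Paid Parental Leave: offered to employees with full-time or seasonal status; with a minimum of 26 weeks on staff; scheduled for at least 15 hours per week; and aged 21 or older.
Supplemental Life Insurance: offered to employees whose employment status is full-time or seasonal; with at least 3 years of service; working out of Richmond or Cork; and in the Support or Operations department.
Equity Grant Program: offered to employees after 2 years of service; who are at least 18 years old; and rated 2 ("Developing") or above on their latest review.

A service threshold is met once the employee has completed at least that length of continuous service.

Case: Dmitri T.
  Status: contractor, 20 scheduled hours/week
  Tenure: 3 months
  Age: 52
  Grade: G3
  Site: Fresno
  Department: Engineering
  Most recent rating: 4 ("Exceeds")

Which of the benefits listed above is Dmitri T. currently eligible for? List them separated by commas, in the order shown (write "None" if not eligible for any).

Stock Purchase Plan — service 3 months ≥ 45 days ✓; dept Engineering ✗ → not eligible.
Caregiver Leave — status contractor ✗ (excluded) → not eligible.
Travel Insurance — status contractor ✓ (not excluded); service 3 months ≥ 2 months ✓; age 52 ≥ 21 ✓ → eligible.
Internet Stipend — service 3 months ≥ 60 days ✓; site Fresno ✓; age 52 ≥ 25 ✓; dept Engineering ✗ → not eligible.
Paid Parental Leave — status contractor ✗ (requires full-time or seasonal) → not eligible.
Supplemental Life Insurance — status contractor ✗ (requires full-time or seasonal) → not eligible.
Equity Grant Program — service 3 months < 2 years (≈730 days) ✗ → not eligible.

Travel Insurance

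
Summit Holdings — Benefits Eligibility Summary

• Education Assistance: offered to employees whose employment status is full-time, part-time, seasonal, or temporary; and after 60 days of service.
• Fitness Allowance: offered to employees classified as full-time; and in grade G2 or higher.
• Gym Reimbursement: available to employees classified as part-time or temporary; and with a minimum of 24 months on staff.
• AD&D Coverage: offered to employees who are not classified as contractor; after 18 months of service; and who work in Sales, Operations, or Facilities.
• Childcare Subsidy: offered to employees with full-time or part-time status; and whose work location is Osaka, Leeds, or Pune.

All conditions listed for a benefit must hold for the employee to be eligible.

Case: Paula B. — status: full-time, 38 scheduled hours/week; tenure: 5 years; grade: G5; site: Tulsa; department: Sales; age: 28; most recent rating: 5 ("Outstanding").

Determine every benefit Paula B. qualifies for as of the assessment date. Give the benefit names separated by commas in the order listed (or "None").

Education Assistance, Fitness Allowance, AD&D Coverage

Education Assistance — status full-time ✓; service 5 years ≥ 60 days ✓ → eligible.
Fitness Allowance — status full-time ✓; grade G5 ≥ G2 ✓ → eligible.
Gym Reimbursement — status full-time ✗ (requires part-time or temporary) → not eligible.
AD&D Coverage — status full-time ✓ (not excluded); service 5 years ≥ 18 months (≈540 days) ✓; dept Sales ✓ → eligible.
Childcare Subsidy — status full-time ✓; site Tulsa ✗ (not Osaka, Leeds, or Pune) → not eligible.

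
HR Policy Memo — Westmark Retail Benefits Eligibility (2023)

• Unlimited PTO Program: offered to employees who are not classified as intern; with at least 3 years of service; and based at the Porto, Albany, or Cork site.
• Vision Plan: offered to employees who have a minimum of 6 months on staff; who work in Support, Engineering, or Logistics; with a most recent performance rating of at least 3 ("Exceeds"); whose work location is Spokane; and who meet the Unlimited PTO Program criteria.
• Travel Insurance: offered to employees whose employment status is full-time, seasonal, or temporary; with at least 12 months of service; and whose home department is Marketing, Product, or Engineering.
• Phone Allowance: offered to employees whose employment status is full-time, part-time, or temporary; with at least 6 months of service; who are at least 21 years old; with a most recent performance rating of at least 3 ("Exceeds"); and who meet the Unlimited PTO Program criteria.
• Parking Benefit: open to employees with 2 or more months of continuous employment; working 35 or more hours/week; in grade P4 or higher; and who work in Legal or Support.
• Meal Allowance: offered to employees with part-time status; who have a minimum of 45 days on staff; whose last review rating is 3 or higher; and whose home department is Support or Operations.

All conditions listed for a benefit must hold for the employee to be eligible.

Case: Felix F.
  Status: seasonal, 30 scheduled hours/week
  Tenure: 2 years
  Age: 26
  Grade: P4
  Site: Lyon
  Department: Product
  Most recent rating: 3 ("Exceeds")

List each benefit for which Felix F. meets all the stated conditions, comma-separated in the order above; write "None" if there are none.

Travel Insurance

Unlimited PTO Program — status seasonal ✓ (not excluded); service 2 years < 3 years ✗ → not eligible.
Vision Plan — service 2 years ≥ 6 months (≈180 days) ✓; dept Product ✗ → not eligible.
Travel Insurance — status seasonal ✓; service 2 years ≥ 12 months (≈360 days) ✓; dept Product ✓ → eligible.
Phone Allowance — status seasonal ✗ (requires full-time, part-time, or temporary) → not eligible.
Parking Benefit — service 2 years ≥ 2 months (≈60 days) ✓; 30 hrs/wk < 35 ✗ → not eligible.
Meal Allowance — status seasonal ✗ (requires part-time) → not eligible.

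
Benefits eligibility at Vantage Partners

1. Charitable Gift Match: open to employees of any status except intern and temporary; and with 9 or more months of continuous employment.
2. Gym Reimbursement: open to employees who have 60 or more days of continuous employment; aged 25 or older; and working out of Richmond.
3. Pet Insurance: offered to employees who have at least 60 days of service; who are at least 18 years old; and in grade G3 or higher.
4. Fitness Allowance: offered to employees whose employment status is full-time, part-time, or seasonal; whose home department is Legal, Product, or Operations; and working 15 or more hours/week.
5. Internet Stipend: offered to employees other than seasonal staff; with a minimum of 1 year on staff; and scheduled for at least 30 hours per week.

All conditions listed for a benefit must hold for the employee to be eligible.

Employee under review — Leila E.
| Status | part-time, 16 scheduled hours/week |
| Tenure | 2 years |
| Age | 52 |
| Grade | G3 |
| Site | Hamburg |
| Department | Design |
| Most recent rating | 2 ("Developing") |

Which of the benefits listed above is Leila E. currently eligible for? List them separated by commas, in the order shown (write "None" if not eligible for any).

Charitable Gift Match — status part-time ✓ (not excluded); service 2 years ≥ 9 months (≈270 days) ✓ → eligible.
Gym Reimbursement — service 2 years ≥ 60 days ✓; age 52 ≥ 25 ✓; site Hamburg ✗ (not Richmond) → not eligible.
Pet Insurance — service 2 years ≥ 60 days ✓; age 52 ≥ 18 ✓; grade G3 ≥ G3 ✓ → eligible.
Fitness Allowance — status part-time ✓; dept Design ✗ → not eligible.
Internet Stipend — status part-time ✓ (not excluded); service 2 years ≥ 1 year ✓; 16 hrs/wk < 30 ✗ → not eligible.

Charitable Gift Match, Pet Insurance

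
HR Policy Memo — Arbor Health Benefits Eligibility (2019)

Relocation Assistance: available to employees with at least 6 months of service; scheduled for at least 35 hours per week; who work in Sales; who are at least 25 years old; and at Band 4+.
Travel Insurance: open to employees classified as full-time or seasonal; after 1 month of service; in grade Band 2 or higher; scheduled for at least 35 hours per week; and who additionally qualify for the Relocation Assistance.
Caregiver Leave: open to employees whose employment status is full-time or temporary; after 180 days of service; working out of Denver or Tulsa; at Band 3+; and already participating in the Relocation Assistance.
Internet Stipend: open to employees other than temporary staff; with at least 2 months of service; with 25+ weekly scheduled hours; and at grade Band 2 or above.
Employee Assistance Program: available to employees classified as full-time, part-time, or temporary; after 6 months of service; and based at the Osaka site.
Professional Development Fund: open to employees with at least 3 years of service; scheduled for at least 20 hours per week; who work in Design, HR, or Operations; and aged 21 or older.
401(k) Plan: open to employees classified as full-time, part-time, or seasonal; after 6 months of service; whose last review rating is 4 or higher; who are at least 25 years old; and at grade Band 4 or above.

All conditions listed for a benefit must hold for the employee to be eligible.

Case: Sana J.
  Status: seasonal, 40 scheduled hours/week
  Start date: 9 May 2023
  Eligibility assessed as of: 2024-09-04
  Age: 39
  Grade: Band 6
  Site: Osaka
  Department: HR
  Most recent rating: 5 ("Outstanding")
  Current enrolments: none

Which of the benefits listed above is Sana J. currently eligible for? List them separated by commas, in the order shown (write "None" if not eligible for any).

Internet Stipend, 401(k) Plan

Service from 9 May 2023 to 2024-09-04: 484 days.
Relocation Assistance — service 484 days ≥ 6 months (≈180 days) ✓; 40 hrs/wk ≥ 35 ✓; dept HR ✗ → not eligible.
Travel Insurance — status seasonal ✓; service 484 days ≥ 1 month (≈30 days) ✓; grade Band 6 ≥ Band 2 ✓; 40 hrs/wk ≥ 35 ✓; not eligible for Relocation Assistance ✗ → not eligible.
Caregiver Leave — status seasonal ✗ (requires full-time or temporary) → not eligible.
Internet Stipend — status seasonal ✓ (not excluded); service 484 days ≥ 2 months (≈60 days) ✓; 40 hrs/wk ≥ 25 ✓; grade Band 6 ≥ Band 2 ✓ → eligible.
Employee Assistance Program — status seasonal ✗ (requires full-time, part-time, or temporary) → not eligible.
Professional Development Fund — service 484 days < 3 years (≈1095 days) ✗ → not eligible.
401(k) Plan — status seasonal ✓; service 484 days ≥ 6 months (≈180 days) ✓; rating 5 ≥ 4 ✓; age 39 ≥ 25 ✓; grade Band 6 ≥ Band 4 ✓ → eligible.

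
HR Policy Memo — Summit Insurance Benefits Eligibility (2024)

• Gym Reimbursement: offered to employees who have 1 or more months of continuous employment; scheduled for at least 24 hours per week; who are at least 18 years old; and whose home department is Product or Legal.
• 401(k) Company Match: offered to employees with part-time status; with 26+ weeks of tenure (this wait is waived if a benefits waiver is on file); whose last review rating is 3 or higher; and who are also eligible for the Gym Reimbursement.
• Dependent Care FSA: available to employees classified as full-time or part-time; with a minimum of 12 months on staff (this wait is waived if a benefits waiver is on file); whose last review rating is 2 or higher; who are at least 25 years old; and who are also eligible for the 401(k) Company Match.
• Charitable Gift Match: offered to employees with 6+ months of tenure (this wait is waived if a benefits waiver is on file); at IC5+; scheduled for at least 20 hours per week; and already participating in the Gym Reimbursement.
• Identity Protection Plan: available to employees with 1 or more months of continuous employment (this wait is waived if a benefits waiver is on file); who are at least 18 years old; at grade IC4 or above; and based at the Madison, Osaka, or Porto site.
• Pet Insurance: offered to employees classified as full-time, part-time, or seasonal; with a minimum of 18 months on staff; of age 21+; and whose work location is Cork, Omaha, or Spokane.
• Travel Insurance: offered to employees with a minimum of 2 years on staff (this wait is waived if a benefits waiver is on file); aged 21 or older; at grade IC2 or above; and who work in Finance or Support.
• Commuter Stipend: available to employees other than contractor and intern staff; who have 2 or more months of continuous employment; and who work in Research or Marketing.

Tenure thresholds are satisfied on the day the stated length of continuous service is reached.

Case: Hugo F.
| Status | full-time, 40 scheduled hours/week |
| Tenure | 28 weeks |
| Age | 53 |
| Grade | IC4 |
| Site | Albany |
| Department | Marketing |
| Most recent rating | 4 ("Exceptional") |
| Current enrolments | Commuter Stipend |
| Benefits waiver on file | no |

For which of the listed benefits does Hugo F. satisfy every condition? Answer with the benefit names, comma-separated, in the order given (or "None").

Commuter Stipend

Gym Reimbursement — service 28 weeks ≥ 1 month (≈30 days) ✓; 40 hrs/wk ≥ 24 ✓; age 53 ≥ 18 ✓; dept Marketing ✗ → not eligible.
401(k) Company Match — status full-time ✗ (requires part-time) → not eligible.
Dependent Care FSA — status full-time ✓; no waiver, service 28 weeks < 12 months (≈360 days) ✗ → not eligible.
Charitable Gift Match — no waiver, service 28 weeks ≥ 6 months (≈180 days) ✓; grade IC4 < IC5 ✗ → not eligible.
Identity Protection Plan — no waiver, service 28 weeks ≥ 1 month (≈30 days) ✓; age 53 ≥ 18 ✓; grade IC4 ≥ IC4 ✓; site Albany ✗ (not Madison, Osaka, or Porto) → not eligible.
Pet Insurance — status full-time ✓; service 28 weeks < 18 months (≈540 days) ✗ → not eligible.
Travel Insurance — no waiver, service 28 weeks < 2 years (≈730 days) ✗ → not eligible.
Commuter Stipend — status full-time ✓ (not excluded); service 28 weeks ≥ 2 months (≈60 days) ✓; dept Marketing ✓ → eligible.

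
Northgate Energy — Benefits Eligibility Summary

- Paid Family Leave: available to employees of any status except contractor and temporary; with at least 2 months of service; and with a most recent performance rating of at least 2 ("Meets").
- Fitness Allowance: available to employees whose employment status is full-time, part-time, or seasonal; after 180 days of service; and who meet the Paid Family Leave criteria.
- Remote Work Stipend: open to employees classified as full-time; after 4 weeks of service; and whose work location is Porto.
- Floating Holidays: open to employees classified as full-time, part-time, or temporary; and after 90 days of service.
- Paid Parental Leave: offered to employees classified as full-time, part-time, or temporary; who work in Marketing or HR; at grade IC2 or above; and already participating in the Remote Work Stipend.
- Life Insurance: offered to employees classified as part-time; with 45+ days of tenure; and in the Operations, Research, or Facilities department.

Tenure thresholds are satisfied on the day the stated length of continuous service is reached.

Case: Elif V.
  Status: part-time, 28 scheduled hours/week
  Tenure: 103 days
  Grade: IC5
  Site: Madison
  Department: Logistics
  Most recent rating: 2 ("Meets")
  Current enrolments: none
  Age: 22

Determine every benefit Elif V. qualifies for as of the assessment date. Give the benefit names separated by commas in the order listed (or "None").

Paid Family Leave, Floating Holidays

Paid Family Leave — status part-time ✓ (not excluded); service 103 days ≥ 2 months (≈60 days) ✓; rating 2 ≥ 2 ✓ → eligible.
Fitness Allowance — status part-time ✓; service 103 days < 180 days ✗ → not eligible.
Remote Work Stipend — status part-time ✗ (requires full-time) → not eligible.
Floating Holidays — status part-time ✓; service 103 days ≥ 90 days ✓ → eligible.
Paid Parental Leave — status part-time ✓; dept Logistics ✗ → not eligible.
Life Insurance — status part-time ✓; service 103 days ≥ 45 days ✓; dept Logistics ✗ → not eligible.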